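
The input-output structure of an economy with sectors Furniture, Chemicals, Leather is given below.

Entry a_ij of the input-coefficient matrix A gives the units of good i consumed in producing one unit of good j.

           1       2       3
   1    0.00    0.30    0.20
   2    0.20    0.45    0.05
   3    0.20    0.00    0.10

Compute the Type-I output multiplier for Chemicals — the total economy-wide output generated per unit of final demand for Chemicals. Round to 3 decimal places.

I − A =
  [   1.00    -0.30    -0.20]
  [  -0.20     0.55    -0.05]
  [  -0.20     0.00     0.90]
Cofactors of I−A, C_ij = (−1)^(i+j)·(minor ij) (rows/columns in the sector order above):
  C_11 = (0.55)(0.90) − (-0.05)(0.00) = 0.4950
  C_12 = −[(-0.20)(0.90) − (-0.05)(-0.20)] = 0.1900
  C_13 = (-0.20)(0.00) − (0.55)(-0.20) = 0.1100
  C_21 = −[(-0.30)(0.90) − (-0.20)(0.00)] = 0.2700
  C_22 = (1.00)(0.90) − (-0.20)(-0.20) = 0.8600
  C_23 = −[(1.00)(0.00) − (-0.30)(-0.20)] = 0.0600
  C_31 = (-0.30)(-0.05) − (-0.20)(0.55) = 0.1250
  C_32 = −[(1.00)(-0.05) − (-0.20)(-0.20)] = 0.0900
  C_33 = (1.00)(0.55) − (-0.30)(-0.20) = 0.4900
det(I−A) = Σ_j (I−A)_1j·C_1j = (1.00)(0.4950) + (-0.30)(0.1900) + (-0.20)(0.1100) = 0.4160
adj(I−A) = Cᵀ =
  [ 0.4950   0.2700   0.1250]
  [ 0.1900   0.8600   0.0900]
  [ 0.1100   0.0600   0.4900]
(I − A)⁻¹ = adj(I−A) / det(I−A) ≈
  [   1.1899     0.6490     0.3005]
  [   0.4567     2.0673     0.2163]
  [   0.2644     0.1442     1.1779]
The output multiplier for sector j is the column-j sum of the Leontief inverse (I − A)⁻¹ = adj(I−A) / det(I−A).
Column 2 of adj(I−A): (0.2700, 0.8600, 0.0600); det(I−A) = 0.4160.
m_2 = (0.2700 + 0.8600 + 0.0600) / 0.4160 = 1.19 / 0.4160 ≈ 2.861.

m_2 = 2.861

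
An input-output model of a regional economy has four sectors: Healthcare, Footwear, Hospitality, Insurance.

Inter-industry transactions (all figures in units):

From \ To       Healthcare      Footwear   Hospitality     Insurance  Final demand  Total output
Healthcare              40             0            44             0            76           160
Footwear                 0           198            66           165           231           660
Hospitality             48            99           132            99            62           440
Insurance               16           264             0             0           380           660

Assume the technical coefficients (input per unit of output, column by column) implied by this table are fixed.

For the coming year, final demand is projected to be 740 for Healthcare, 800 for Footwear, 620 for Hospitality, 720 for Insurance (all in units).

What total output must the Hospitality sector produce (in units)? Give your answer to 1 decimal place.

Technical coefficients a_ij = z_ij / X_j:
  a_11 = 40/160 = 0.25, a_21 = 0/160 = 0.00, a_31 = 48/160 = 0.30, a_41 = 16/160 = 0.10
  a_12 = 0/660 = 0.00, a_22 = 198/660 = 0.30, a_32 = 99/660 = 0.15, a_42 = 264/660 = 0.40
  a_13 = 44/440 = 0.10, a_23 = 66/440 = 0.15, a_33 = 132/440 = 0.30, a_43 = 0/440 = 0.00
  a_14 = 0/660 = 0.00, a_24 = 165/660 = 0.25, a_34 = 99/660 = 0.15, a_44 = 0/660 = 0.00
I − A =
  [   0.75     0.00    -0.10     0.00]
  [   0.00     0.70    -0.15    -0.25]
  [  -0.30    -0.15     0.70    -0.15]
  [  -0.10    -0.40     0.00     1.00]
Compute the cofactors C_ij = (−1)^(i+j)·(3×3 minor ij) of I−A; the adjugate is their transpose:
adj(I−A) = Cᵀ =
  [ 0.388500   0.021000   0.060000   0.014250]
  [ 0.064750   0.493500   0.115000   0.140625]
  [ 0.194250   0.157500   0.450000   0.106875]
  [ 0.064750   0.199500   0.052000   0.329625]
det(I−A) = Σ_j (I−A)_1j·C_1j = (0.75)(0.388500) + (0.00)(0.064750) + (-0.10)(0.194250) + (0.00)(0.064750) = 0.27195
(I − A)⁻¹ = adj(I−A) / det(I−A) ≈
  [   1.4286     0.0772     0.2206     0.0524]
  [   0.2381     1.8147     0.4229     0.5171]
  [   0.7143     0.5792     1.6547     0.3930]
  [   0.2381     0.7336     0.1912     1.2121]
x = (I − A)⁻¹ d = adj(I−A)·d / det(I−A), with det(I−A) = 0.27195:
  x_1 = (0.388500·740 + 0.021000·800 + 0.060000·620 + 0.014250·720) / 0.27195 = 351.75 / 0.27195 ≈ 1293.4
  x_2 = (0.064750·740 + 0.493500·800 + 0.115000·620 + 0.140625·720) / 0.27195 = 615.265 / 0.27195 ≈ 2262.4
  x_3 = (0.194250·740 + 0.157500·800 + 0.450000·620 + 0.106875·720) / 0.27195 = 625.695 / 0.27195 ≈ 2300.8
  x_4 = (0.064750·740 + 0.199500·800 + 0.052000·620 + 0.329625·720) / 0.27195 = 477.085 / 0.27195 ≈ 1754.3

x_3 = 2300.8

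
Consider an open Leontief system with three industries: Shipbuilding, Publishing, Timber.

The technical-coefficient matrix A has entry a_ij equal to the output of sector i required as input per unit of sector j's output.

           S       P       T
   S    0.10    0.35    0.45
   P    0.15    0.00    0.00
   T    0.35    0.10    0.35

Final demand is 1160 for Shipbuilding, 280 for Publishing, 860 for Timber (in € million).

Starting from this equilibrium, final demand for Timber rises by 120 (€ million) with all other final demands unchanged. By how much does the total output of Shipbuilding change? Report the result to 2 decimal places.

Δx_S = 139.67

I − A =
  [   0.90    -0.35    -0.45]
  [  -0.15     1.00     0.00]
  [  -0.35    -0.10     0.65]
Cofactors of I−A, C_ij = (−1)^(i+j)·(minor ij) (rows/columns in the sector order above):
  C_11 = (1.00)(0.65) − (0.00)(-0.10) = 0.6500
  C_12 = −[(-0.15)(0.65) − (0.00)(-0.35)] = 0.0975
  C_13 = (-0.15)(-0.10) − (1.00)(-0.35) = 0.3650
  C_21 = −[(-0.35)(0.65) − (-0.45)(-0.10)] = 0.2725
  C_22 = (0.90)(0.65) − (-0.45)(-0.35) = 0.4275
  C_23 = −[(0.90)(-0.10) − (-0.35)(-0.35)] = 0.2125
  C_31 = (-0.35)(0.00) − (-0.45)(1.00) = 0.4500
  C_32 = −[(0.90)(0.00) − (-0.45)(-0.15)] = 0.0675
  C_33 = (0.90)(1.00) − (-0.35)(-0.15) = 0.8475
det(I−A) = Σ_j (I−A)_1j·C_1j = (0.90)(0.6500) + (-0.35)(0.0975) + (-0.45)(0.3650) = 0.386625
adj(I−A) = Cᵀ =
  [ 0.6500   0.2725   0.4500]
  [ 0.0975   0.4275   0.0675]
  [ 0.3650   0.2125   0.8475]
(I − A)⁻¹ = adj(I−A) / det(I−A) ≈
  [   1.6812     0.7048     1.1639]
  [   0.2522     1.1057     0.1746]
  [   0.9441     0.5496     2.1920]
Δx = (I − A)⁻¹ Δd with Δd having +120 in the Timber component and 0 elsewhere.
So Δx_S = L_ST · (+120), where L_ST = adj(I−A)_ST / det(I−A) = 0.4500 / 0.386625.
Δx_S = 0.4500 × (+120) / 0.386625 = 54.00 / 0.386625 ≈ 139.67.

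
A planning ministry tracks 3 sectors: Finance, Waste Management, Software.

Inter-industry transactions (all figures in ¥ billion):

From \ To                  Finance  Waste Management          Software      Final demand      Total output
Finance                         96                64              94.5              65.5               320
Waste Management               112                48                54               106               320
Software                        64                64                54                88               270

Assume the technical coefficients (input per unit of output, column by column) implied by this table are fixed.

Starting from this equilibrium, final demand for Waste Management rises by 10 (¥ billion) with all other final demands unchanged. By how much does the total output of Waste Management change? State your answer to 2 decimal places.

Technical coefficients a_ij = z_ij / X_j:
  a_FF = 96/320 = 0.30, a_WF = 112/320 = 0.35, a_SF = 64/320 = 0.20
  a_FW = 64/320 = 0.20, a_WW = 48/320 = 0.15, a_SW = 64/320 = 0.20
  a_FS = 94.5/270 = 0.35, a_WS = 54/270 = 0.20, a_SS = 54/270 = 0.20
I − A =
  [   0.70    -0.20    -0.35]
  [  -0.35     0.85    -0.20]
  [  -0.20    -0.20     0.80]
Cofactors of I−A, C_ij = (−1)^(i+j)·(minor ij) (rows/columns in the sector order above):
  C_11 = (0.85)(0.80) − (-0.20)(-0.20) = 0.6400
  C_12 = −[(-0.35)(0.80) − (-0.20)(-0.20)] = 0.3200
  C_13 = (-0.35)(-0.20) − (0.85)(-0.20) = 0.2400
  C_21 = −[(-0.20)(0.80) − (-0.35)(-0.20)] = 0.2300
  C_22 = (0.70)(0.80) − (-0.35)(-0.20) = 0.4900
  C_23 = −[(0.70)(-0.20) − (-0.20)(-0.20)] = 0.1800
  C_31 = (-0.20)(-0.20) − (-0.35)(0.85) = 0.3375
  C_32 = −[(0.70)(-0.20) − (-0.35)(-0.35)] = 0.2625
  C_33 = (0.70)(0.85) − (-0.20)(-0.35) = 0.5250
det(I−A) = Σ_j (I−A)_1j·C_1j = (0.70)(0.6400) + (-0.20)(0.3200) + (-0.35)(0.2400) = 0.3000
adj(I−A) = Cᵀ =
  [ 0.6400   0.2300   0.3375]
  [ 0.3200   0.4900   0.2625]
  [ 0.2400   0.1800   0.5250]
(I − A)⁻¹ = adj(I−A) / det(I−A) ≈
  [   2.1333     0.7667     1.1250]
  [   1.0667     1.6333     0.8750]
  [   0.8000     0.6000     1.7500]
Δx = (I − A)⁻¹ Δd with Δd having +10 in the Waste Management component and 0 elsewhere.
So Δx_W = L_WW · (+10), where L_WW = adj(I−A)_WW / det(I−A) = 0.4900 / 0.3000.
Δx_W = 0.4900 × (+10) / 0.3000 = 4.90 / 0.3000 ≈ 16.33.

Δx_W = 16.33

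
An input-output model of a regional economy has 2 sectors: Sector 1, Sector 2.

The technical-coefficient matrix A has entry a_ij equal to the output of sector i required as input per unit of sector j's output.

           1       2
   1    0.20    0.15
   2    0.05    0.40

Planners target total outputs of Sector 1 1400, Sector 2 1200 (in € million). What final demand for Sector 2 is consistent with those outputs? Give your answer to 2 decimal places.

d_2 = 650.00

I − A =
  [   0.80    -0.15]
  [  -0.05     0.60]
d = (I − A) x:
  d_1 = (+0.80)·1400 + (-0.15)·1200 = 940.00
  d_2 = (-0.05)·1400 + (+0.60)·1200 = 650.00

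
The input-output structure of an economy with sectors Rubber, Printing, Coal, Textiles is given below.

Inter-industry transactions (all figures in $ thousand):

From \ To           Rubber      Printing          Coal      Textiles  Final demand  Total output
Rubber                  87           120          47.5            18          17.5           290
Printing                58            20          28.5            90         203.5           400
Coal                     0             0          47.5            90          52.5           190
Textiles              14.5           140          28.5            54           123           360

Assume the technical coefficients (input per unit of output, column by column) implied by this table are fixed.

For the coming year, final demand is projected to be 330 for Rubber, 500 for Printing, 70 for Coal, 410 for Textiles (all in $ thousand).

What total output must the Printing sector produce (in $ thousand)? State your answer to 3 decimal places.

x_2 = 1144.133

Technical coefficients a_ij = z_ij / X_j:
  a_11 = 87/290 = 0.30, a_21 = 58/290 = 0.20, a_31 = 0/290 = 0.00, a_41 = 14.5/290 = 0.05
  a_12 = 120/400 = 0.30, a_22 = 20/400 = 0.05, a_32 = 0/400 = 0.00, a_42 = 140/400 = 0.35
  a_13 = 47.5/190 = 0.25, a_23 = 28.5/190 = 0.15, a_33 = 47.5/190 = 0.25, a_43 = 28.5/190 = 0.15
  a_14 = 18/360 = 0.05, a_24 = 90/360 = 0.25, a_34 = 90/360 = 0.25, a_44 = 54/360 = 0.15
I − A =
  [   0.70    -0.30    -0.25    -0.05]
  [  -0.20     0.95    -0.15    -0.25]
  [   0.00     0.00     0.75    -0.25]
  [  -0.05    -0.35    -0.15     0.85]
Compute the cofactors C_ij = (−1)^(i+j)·(3×3 minor ij) of I−A; the adjugate is their transpose:
adj(I−A) = Cᵀ =
  [ 0.491250   0.215000   0.239250   0.162500]
  [ 0.131250   0.415000   0.162250   0.177500]
  [ 0.029375   0.065000   0.443375   0.151250]
  [ 0.088125   0.195000   0.159125   0.453750]
det(I−A) = Σ_j (I−A)_1j·C_1j = (0.70)(0.491250) + (-0.30)(0.131250) + (-0.25)(0.029375) + (-0.05)(0.088125) = 0.29275
(I − A)⁻¹ = adj(I−A) / det(I−A) ≈
  [   1.6781     0.7344     0.8173     0.5551]
  [   0.4483     1.4176     0.5542     0.6063]
  [   0.1003     0.2220     1.5145     0.5167]
  [   0.3010     0.6661     0.5436     1.5500]
x = (I − A)⁻¹ d = adj(I−A)·d / det(I−A), with det(I−A) = 0.29275:
  x_1 = (0.491250·330 + 0.215000·500 + 0.239250·70 + 0.162500·410) / 0.29275 = 352.985 / 0.29275 ≈ 1205.756
  x_2 = (0.131250·330 + 0.415000·500 + 0.162250·70 + 0.177500·410) / 0.29275 = 334.945 / 0.29275 ≈ 1144.133
  x_3 = (0.029375·330 + 0.065000·500 + 0.443375·70 + 0.151250·410) / 0.29275 = 135.2425 / 0.29275 ≈ 461.973
  x_4 = (0.088125·330 + 0.195000·500 + 0.159125·70 + 0.453750·410) / 0.29275 = 323.7575 / 0.29275 ≈ 1105.918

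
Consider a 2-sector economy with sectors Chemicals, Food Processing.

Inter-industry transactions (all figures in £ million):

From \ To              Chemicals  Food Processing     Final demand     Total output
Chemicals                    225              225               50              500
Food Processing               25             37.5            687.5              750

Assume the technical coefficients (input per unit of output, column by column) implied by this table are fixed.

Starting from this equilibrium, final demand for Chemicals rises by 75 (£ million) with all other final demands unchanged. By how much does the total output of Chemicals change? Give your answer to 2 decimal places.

Technical coefficients a_ij = z_ij / X_j:
  a_11 = 225/500 = 0.45, a_21 = 25/500 = 0.05
  a_12 = 225/750 = 0.30, a_22 = 37.5/750 = 0.05
I − A =
  [   0.55    -0.30]
  [  -0.05     0.95]
det(I−A) = (0.55)(0.95) − (-0.30)(-0.05) = 0.5075
adj(I−A) = [[0.95, 0.30], [0.05, 0.55]]
(I − A)⁻¹ = adj(I−A) / det(I−A) ≈
  [   1.8719     0.5911]
  [   0.0985     1.0837]
Δx = (I − A)⁻¹ Δd with Δd having +75 in the Chemicals component and 0 elsewhere.
So Δx_1 = L_11 · (+75), where L_11 = adj(I−A)_11 / det(I−A) = 0.95 / 0.5075.
Δx_1 = 0.95 × (+75) / 0.5075 = 71.25 / 0.5075 ≈ 140.39.

Δx_1 = 140.39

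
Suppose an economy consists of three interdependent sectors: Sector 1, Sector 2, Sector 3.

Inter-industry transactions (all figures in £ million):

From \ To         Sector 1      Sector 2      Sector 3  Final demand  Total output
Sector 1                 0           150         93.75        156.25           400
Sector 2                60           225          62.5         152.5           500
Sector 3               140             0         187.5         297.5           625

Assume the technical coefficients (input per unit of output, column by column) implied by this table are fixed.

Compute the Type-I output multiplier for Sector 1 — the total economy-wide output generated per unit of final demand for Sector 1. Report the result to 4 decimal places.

Technical coefficients a_ij = z_ij / X_j:
  a_11 = 0/400 = 0.00, a_21 = 60/400 = 0.15, a_31 = 140/400 = 0.35
  a_12 = 150/500 = 0.30, a_22 = 225/500 = 0.45, a_32 = 0/500 = 0.00
  a_13 = 93.75/625 = 0.15, a_23 = 62.5/625 = 0.10, a_33 = 187.5/625 = 0.30
I − A =
  [   1.00    -0.30    -0.15]
  [  -0.15     0.55    -0.10]
  [  -0.35     0.00     0.70]
Cofactors of I−A, C_ij = (−1)^(i+j)·(minor ij) (rows/columns in the sector order above):
  C_11 = (0.55)(0.70) − (-0.10)(0.00) = 0.3850
  C_12 = −[(-0.15)(0.70) − (-0.10)(-0.35)] = 0.1400
  C_13 = (-0.15)(0.00) − (0.55)(-0.35) = 0.1925
  C_21 = −[(-0.30)(0.70) − (-0.15)(0.00)] = 0.2100
  C_22 = (1.00)(0.70) − (-0.15)(-0.35) = 0.6475
  C_23 = −[(1.00)(0.00) − (-0.30)(-0.35)] = 0.1050
  C_31 = (-0.30)(-0.10) − (-0.15)(0.55) = 0.1125
  C_32 = −[(1.00)(-0.10) − (-0.15)(-0.15)] = 0.1225
  C_33 = (1.00)(0.55) − (-0.30)(-0.15) = 0.5050
det(I−A) = Σ_j (I−A)_1j·C_1j = (1.00)(0.3850) + (-0.30)(0.1400) + (-0.15)(0.1925) = 0.314125
adj(I−A) = Cᵀ =
  [ 0.3850   0.2100   0.1125]
  [ 0.1400   0.6475   0.1225]
  [ 0.1925   0.1050   0.5050]
(I − A)⁻¹ = adj(I−A) / det(I−A) ≈
  [   1.22563     0.66852     0.35814]
  [   0.44568     2.06128     0.38997]
  [   0.61281     0.33426     1.60764]
The output multiplier for sector j is the column-j sum of the Leontief inverse (I − A)⁻¹ = adj(I−A) / det(I−A).
Column 1 of adj(I−A): (0.3850, 0.1400, 0.1925); det(I−A) = 0.314125.
m_1 = (0.3850 + 0.1400 + 0.1925) / 0.314125 = 0.7175 / 0.314125 ≈ 2.2841.

m_1 = 2.2841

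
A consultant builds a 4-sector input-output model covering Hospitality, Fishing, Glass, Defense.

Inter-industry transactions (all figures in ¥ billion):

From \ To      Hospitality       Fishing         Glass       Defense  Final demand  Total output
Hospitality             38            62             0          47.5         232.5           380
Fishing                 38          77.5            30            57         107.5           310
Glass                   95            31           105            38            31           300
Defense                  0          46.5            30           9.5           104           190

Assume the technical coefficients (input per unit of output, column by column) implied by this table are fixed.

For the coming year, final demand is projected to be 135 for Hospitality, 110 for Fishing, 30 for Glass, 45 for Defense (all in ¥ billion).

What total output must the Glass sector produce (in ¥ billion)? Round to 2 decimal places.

x_3 = 208.58

Technical coefficients a_ij = z_ij / X_j:
  a_11 = 38/380 = 0.10, a_21 = 38/380 = 0.10, a_31 = 95/380 = 0.25, a_41 = 0/380 = 0.00
  a_12 = 62/310 = 0.20, a_22 = 77.5/310 = 0.25, a_32 = 31/310 = 0.10, a_42 = 46.5/310 = 0.15
  a_13 = 0/300 = 0.00, a_23 = 30/300 = 0.10, a_33 = 105/300 = 0.35, a_43 = 30/300 = 0.10
  a_14 = 47.5/190 = 0.25, a_24 = 57/190 = 0.30, a_34 = 38/190 = 0.20, a_44 = 9.5/190 = 0.05
I − A =
  [   0.90    -0.20     0.00    -0.25]
  [  -0.10     0.75    -0.10    -0.30]
  [  -0.25    -0.10     0.65    -0.20]
  [   0.00    -0.15    -0.10     0.95]
Compute the cofactors C_ij = (−1)^(i+j)·(3×3 minor ij) of I−A; the adjugate is their transpose:
adj(I−A) = Cᵀ =
  [ 0.403375   0.146375   0.047500   0.162375]
  [ 0.091000   0.531500   0.115000   0.216000]
  [ 0.179375   0.169375   0.578000   0.222375]
  [ 0.033250   0.101750   0.079000   0.411750]
det(I−A) = Σ_j (I−A)_1j·C_1j = (0.90)(0.403375) + (-0.20)(0.091000) + (0.00)(0.179375) + (-0.25)(0.033250) = 0.336525
(I − A)⁻¹ = adj(I−A) / det(I−A) ≈
  [   1.1986     0.4350     0.1411     0.4825]
  [   0.2704     1.5794     0.3417     0.6419]
  [   0.5330     0.5033     1.7176     0.6608]
  [   0.0988     0.3024     0.2348     1.2235]
x = (I − A)⁻¹ d = adj(I−A)·d / det(I−A), with det(I−A) = 0.336525:
  x_1 = (0.403375·135 + 0.146375·110 + 0.047500·30 + 0.162375·45) / 0.336525 = 79.28875 / 0.336525 ≈ 235.61
  x_2 = (0.091000·135 + 0.531500·110 + 0.115000·30 + 0.216000·45) / 0.336525 = 83.92 / 0.336525 ≈ 249.37
  x_3 = (0.179375·135 + 0.169375·110 + 0.578000·30 + 0.222375·45) / 0.336525 = 70.19375 / 0.336525 ≈ 208.58
  x_4 = (0.033250·135 + 0.101750·110 + 0.079000·30 + 0.411750·45) / 0.336525 = 36.58 / 0.336525 ≈ 108.70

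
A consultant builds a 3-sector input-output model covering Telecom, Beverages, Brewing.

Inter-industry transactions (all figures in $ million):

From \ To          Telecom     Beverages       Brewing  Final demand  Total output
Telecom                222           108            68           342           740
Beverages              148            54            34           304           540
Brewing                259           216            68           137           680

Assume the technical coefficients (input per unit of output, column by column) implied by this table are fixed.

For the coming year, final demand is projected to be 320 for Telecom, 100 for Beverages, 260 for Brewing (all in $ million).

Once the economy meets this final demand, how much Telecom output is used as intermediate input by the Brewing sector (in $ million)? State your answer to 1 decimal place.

z_13 = 66.4

Technical coefficients a_ij = z_ij / X_j:
  a_11 = 222/740 = 0.30, a_21 = 148/740 = 0.20, a_31 = 259/740 = 0.35
  a_12 = 108/540 = 0.20, a_22 = 54/540 = 0.10, a_32 = 216/540 = 0.40
  a_13 = 68/680 = 0.10, a_23 = 34/680 = 0.05, a_33 = 68/680 = 0.10
I − A =
  [   0.70    -0.20    -0.10]
  [  -0.20     0.90    -0.05]
  [  -0.35    -0.40     0.90]
Cofactors of I−A, C_ij = (−1)^(i+j)·(minor ij) (rows/columns in the sector order above):
  C_11 = (0.90)(0.90) − (-0.05)(-0.40) = 0.7900
  C_12 = −[(-0.20)(0.90) − (-0.05)(-0.35)] = 0.1975
  C_13 = (-0.20)(-0.40) − (0.90)(-0.35) = 0.3950
  C_21 = −[(-0.20)(0.90) − (-0.10)(-0.40)] = 0.2200
  C_22 = (0.70)(0.90) − (-0.10)(-0.35) = 0.5950
  C_23 = −[(0.70)(-0.40) − (-0.20)(-0.35)] = 0.3500
  C_31 = (-0.20)(-0.05) − (-0.10)(0.90) = 0.1000
  C_32 = −[(0.70)(-0.05) − (-0.10)(-0.20)] = 0.0550
  C_33 = (0.70)(0.90) − (-0.20)(-0.20) = 0.5900
det(I−A) = Σ_j (I−A)_1j·C_1j = (0.70)(0.7900) + (-0.20)(0.1975) + (-0.10)(0.3950) = 0.4740
adj(I−A) = Cᵀ =
  [ 0.7900   0.2200   0.1000]
  [ 0.1975   0.5950   0.0550]
  [ 0.3950   0.3500   0.5900]
(I − A)⁻¹ = adj(I−A) / det(I−A) ≈
  [   1.6667     0.4641     0.2110]
  [   0.4167     1.2553     0.1160]
  [   0.8333     0.7384     1.2447]
First solve x = (I − A)⁻¹ d = adj(I−A)·d / det(I−A); in particular x_3 = (0.3950·320 + 0.3500·100 + 0.5900·260) / 0.4740 = 314.80 / 0.4740 ≈ 664.135.
Intermediate flow from 1 to 3: z_13 = a_13 · x_3 = 0.10 × 314.80 / 0.4740 = 31.48 / 0.4740 ≈ 66.4.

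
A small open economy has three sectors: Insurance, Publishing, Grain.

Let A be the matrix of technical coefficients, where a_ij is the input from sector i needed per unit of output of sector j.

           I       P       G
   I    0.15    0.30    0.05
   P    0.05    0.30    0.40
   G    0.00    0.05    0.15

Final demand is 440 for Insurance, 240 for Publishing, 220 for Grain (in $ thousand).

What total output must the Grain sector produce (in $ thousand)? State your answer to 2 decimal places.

I − A =
  [   0.85    -0.30    -0.05]
  [  -0.05     0.70    -0.40]
  [   0.00    -0.05     0.85]
Cofactors of I−A, C_ij = (−1)^(i+j)·(minor ij) (rows/columns in the sector order above):
  C_11 = (0.70)(0.85) − (-0.40)(-0.05) = 0.5750
  C_12 = −[(-0.05)(0.85) − (-0.40)(0.00)] = 0.0425
  C_13 = (-0.05)(-0.05) − (0.70)(0.00) = 0.0025
  C_21 = −[(-0.30)(0.85) − (-0.05)(-0.05)] = 0.2575
  C_22 = (0.85)(0.85) − (-0.05)(0.00) = 0.7225
  C_23 = −[(0.85)(-0.05) − (-0.30)(0.00)] = 0.0425
  C_31 = (-0.30)(-0.40) − (-0.05)(0.70) = 0.1550
  C_32 = −[(0.85)(-0.40) − (-0.05)(-0.05)] = 0.3425
  C_33 = (0.85)(0.70) − (-0.30)(-0.05) = 0.5800
det(I−A) = Σ_j (I−A)_1j·C_1j = (0.85)(0.5750) + (-0.30)(0.0425) + (-0.05)(0.0025) = 0.475875
adj(I−A) = Cᵀ =
  [ 0.5750   0.2575   0.1550]
  [ 0.0425   0.7225   0.3425]
  [ 0.0025   0.0425   0.5800]
(I − A)⁻¹ = adj(I−A) / det(I−A) ≈
  [   1.2083     0.5411     0.3257]
  [   0.0893     1.5183     0.7197]
  [   0.0053     0.0893     1.2188]
x = (I − A)⁻¹ d = adj(I−A)·d / det(I−A), with det(I−A) = 0.475875:
  x_I = (0.5750·440 + 0.2575·240 + 0.1550·220) / 0.475875 = 348.90 / 0.475875 ≈ 733.18
  x_P = (0.0425·440 + 0.7225·240 + 0.3425·220) / 0.475875 = 267.45 / 0.475875 ≈ 562.02
  x_G = (0.0025·440 + 0.0425·240 + 0.5800·220) / 0.475875 = 138.90 / 0.475875 ≈ 291.88

x_G = 291.88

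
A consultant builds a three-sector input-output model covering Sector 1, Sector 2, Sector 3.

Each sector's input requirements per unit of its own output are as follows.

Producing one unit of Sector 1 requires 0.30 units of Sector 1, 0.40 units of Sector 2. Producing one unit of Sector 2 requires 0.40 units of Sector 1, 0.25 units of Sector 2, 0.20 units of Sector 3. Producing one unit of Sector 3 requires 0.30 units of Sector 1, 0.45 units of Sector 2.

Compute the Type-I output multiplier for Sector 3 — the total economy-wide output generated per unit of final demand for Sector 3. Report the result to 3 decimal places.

m_3 = 4.335

I − A =
  [   0.70    -0.40    -0.30]
  [  -0.40     0.75    -0.45]
  [   0.00    -0.20     1.00]
Cofactors of I−A, C_ij = (−1)^(i+j)·(minor ij) (rows/columns in the sector order above):
  C_11 = (0.75)(1.00) − (-0.45)(-0.20) = 0.6600
  C_12 = −[(-0.40)(1.00) − (-0.45)(0.00)] = 0.4000
  C_13 = (-0.40)(-0.20) − (0.75)(0.00) = 0.0800
  C_21 = −[(-0.40)(1.00) − (-0.30)(-0.20)] = 0.4600
  C_22 = (0.70)(1.00) − (-0.30)(0.00) = 0.7000
  C_23 = −[(0.70)(-0.20) − (-0.40)(0.00)] = 0.1400
  C_31 = (-0.40)(-0.45) − (-0.30)(0.75) = 0.4050
  C_32 = −[(0.70)(-0.45) − (-0.30)(-0.40)] = 0.4350
  C_33 = (0.70)(0.75) − (-0.40)(-0.40) = 0.3650
det(I−A) = Σ_j (I−A)_1j·C_1j = (0.70)(0.6600) + (-0.40)(0.4000) + (-0.30)(0.0800) = 0.2780
adj(I−A) = Cᵀ =
  [ 0.6600   0.4600   0.4050]
  [ 0.4000   0.7000   0.4350]
  [ 0.0800   0.1400   0.3650]
(I − A)⁻¹ = adj(I−A) / det(I−A) ≈
  [   2.3741     1.6547     1.4568]
  [   1.4388     2.5180     1.5647]
  [   0.2878     0.5036     1.3129]
The output multiplier for sector j is the column-j sum of the Leontief inverse (I − A)⁻¹ = adj(I−A) / det(I−A).
Column 3 of adj(I−A): (0.4050, 0.4350, 0.3650); det(I−A) = 0.2780.
m_3 = (0.4050 + 0.4350 + 0.3650) / 0.2780 = 1.205 / 0.2780 ≈ 4.335.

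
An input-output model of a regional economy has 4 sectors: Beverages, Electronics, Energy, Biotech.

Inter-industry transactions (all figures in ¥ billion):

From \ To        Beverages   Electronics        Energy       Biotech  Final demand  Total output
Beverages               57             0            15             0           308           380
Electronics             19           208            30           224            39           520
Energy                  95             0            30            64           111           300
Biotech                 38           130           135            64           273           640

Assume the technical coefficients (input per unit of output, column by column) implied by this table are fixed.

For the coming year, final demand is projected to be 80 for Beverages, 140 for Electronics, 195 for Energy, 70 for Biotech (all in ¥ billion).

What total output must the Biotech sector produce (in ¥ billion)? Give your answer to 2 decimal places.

x_4 = 376.63

Technical coefficients a_ij = z_ij / X_j:
  a_11 = 57/380 = 0.15, a_21 = 19/380 = 0.05, a_31 = 95/380 = 0.25, a_41 = 38/380 = 0.10
  a_12 = 0/520 = 0.00, a_22 = 208/520 = 0.40, a_32 = 0/520 = 0.00, a_42 = 130/520 = 0.25
  a_13 = 15/300 = 0.05, a_23 = 30/300 = 0.10, a_33 = 30/300 = 0.10, a_43 = 135/300 = 0.45
  a_14 = 0/640 = 0.00, a_24 = 224/640 = 0.35, a_34 = 64/640 = 0.10, a_44 = 64/640 = 0.10
I − A =
  [   0.85     0.00    -0.05     0.00]
  [  -0.05     0.60    -0.10    -0.35]
  [  -0.25     0.00     0.90    -0.10]
  [  -0.10    -0.25    -0.45     0.90]
Compute the cofactors C_ij = (−1)^(i+j)·(3×3 minor ij) of I−A; the adjugate is their transpose:
adj(I−A) = Cᵀ =
  [ 0.377750   0.001250   0.022625   0.003000]
  [ 0.132625   0.638500   0.214375   0.272125]
  [ 0.120375   0.021250   0.384625   0.051000]
  [ 0.139000   0.188125   0.254375   0.451500]
det(I−A) = Σ_j (I−A)_1j·C_1j = (0.85)(0.377750) + (0.00)(0.132625) + (-0.05)(0.120375) + (0.00)(0.139000) = 0.31506875
(I − A)⁻¹ = adj(I−A) / det(I−A) ≈
  [   1.1989     0.0040     0.0718     0.0095]
  [   0.4209     2.0265     0.6804     0.8637]
  [   0.3821     0.0674     1.2208     0.1619]
  [   0.4412     0.5971     0.8074     1.4330]
x = (I − A)⁻¹ d = adj(I−A)·d / det(I−A), with det(I−A) = 0.31506875:
  x_1 = (0.377750·80 + 0.001250·140 + 0.022625·195 + 0.003000·70) / 0.31506875 = 35.016875 / 0.31506875 ≈ 111.14
  x_2 = (0.132625·80 + 0.638500·140 + 0.214375·195 + 0.272125·70) / 0.31506875 = 160.851875 / 0.31506875 ≈ 510.53
  x_3 = (0.120375·80 + 0.021250·140 + 0.384625·195 + 0.051000·70) / 0.31506875 = 91.176875 / 0.31506875 ≈ 289.39
  x_4 = (0.139000·80 + 0.188125·140 + 0.254375·195 + 0.451500·70) / 0.31506875 = 118.665625 / 0.31506875 ≈ 376.63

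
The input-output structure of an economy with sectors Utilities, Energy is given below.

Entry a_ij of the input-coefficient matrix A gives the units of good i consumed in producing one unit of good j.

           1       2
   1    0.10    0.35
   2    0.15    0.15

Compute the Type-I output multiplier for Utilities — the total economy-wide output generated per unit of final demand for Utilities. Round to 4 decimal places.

m_1 = 1.4035

I − A =
  [   0.90    -0.35]
  [  -0.15     0.85]
det(I−A) = (0.90)(0.85) − (-0.35)(-0.15) = 0.7125
adj(I−A) = [[0.85, 0.35], [0.15, 0.90]]
(I − A)⁻¹ = adj(I−A) / det(I−A) ≈
  [   1.19298     0.49123]
  [   0.21053     1.26316]
The output multiplier for sector j is the column-j sum of the Leontief inverse (I − A)⁻¹ = adj(I−A) / det(I−A).
Column 1 of adj(I−A): (0.85, 0.15); det(I−A) = 0.7125.
m_1 = (0.85 + 0.15) / 0.7125 = 1.00 / 0.7125 ≈ 1.4035.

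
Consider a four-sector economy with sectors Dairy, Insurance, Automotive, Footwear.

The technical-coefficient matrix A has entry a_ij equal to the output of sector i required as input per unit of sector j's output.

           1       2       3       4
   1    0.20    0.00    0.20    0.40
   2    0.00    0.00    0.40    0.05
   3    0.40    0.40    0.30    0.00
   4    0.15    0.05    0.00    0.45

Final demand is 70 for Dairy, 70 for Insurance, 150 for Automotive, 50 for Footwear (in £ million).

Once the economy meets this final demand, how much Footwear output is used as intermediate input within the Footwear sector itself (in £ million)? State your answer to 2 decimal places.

I − A =
  [   0.80     0.00    -0.20    -0.40]
  [   0.00     1.00    -0.40    -0.05]
  [  -0.40    -0.40     0.70     0.00]
  [  -0.15    -0.05     0.00     0.55]
Compute the cofactors C_ij = (−1)^(i+j)·(3×3 minor ij) of I−A; the adjugate is their transpose:
adj(I−A) = Cᵀ =
  [ 0.29525   0.05800   0.11750   0.22000]
  [ 0.09325   0.22200   0.15350   0.08800]
  [ 0.22200   0.16000   0.37800   0.17600]
  [ 0.08900   0.03600   0.04600   0.35200]
det(I−A) = Σ_j (I−A)_1j·C_1j = (0.80)(0.29525) + (0.00)(0.09325) + (-0.20)(0.22200) + (-0.40)(0.08900) = 0.1562
(I − A)⁻¹ = adj(I−A) / det(I−A) ≈
  [   1.8902     0.3713     0.7522     1.4085]
  [   0.5970     1.4213     0.9827     0.5634]
  [   1.4213     1.0243     2.4200     1.1268]
  [   0.5698     0.2305     0.2945     2.2535]
First solve x = (I − A)⁻¹ d = adj(I−A)·d / det(I−A); in particular x_4 = (0.08900·70 + 0.03600·70 + 0.04600·150 + 0.35200·50) / 0.1562 = 33.25 / 0.1562 ≈ 212.8681.
Intermediate flow from 4 to 4: z_44 = a_44 · x_4 = 0.45 × 33.25 / 0.1562 = 14.9625 / 0.1562 ≈ 95.79.

z_44 = 95.79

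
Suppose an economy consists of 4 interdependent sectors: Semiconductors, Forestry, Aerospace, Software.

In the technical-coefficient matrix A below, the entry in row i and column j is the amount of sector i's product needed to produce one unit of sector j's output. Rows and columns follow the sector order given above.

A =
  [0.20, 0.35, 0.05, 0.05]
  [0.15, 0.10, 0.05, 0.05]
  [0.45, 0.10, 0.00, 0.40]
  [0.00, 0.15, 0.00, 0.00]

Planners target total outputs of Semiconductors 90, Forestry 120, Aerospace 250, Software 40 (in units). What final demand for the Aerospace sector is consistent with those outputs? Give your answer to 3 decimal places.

d_3 = 181.500

I − A =
  [   0.80    -0.35    -0.05    -0.05]
  [  -0.15     0.90    -0.05    -0.05]
  [  -0.45    -0.10     1.00    -0.40]
  [   0.00    -0.15     0.00     1.00]
d = (I − A) x:
  d_1 = (+0.80)·90 + (-0.35)·120 + (-0.05)·250 + (-0.05)·40 = 15.500
  d_2 = (-0.15)·90 + (+0.90)·120 + (-0.05)·250 + (-0.05)·40 = 80.000
  d_3 = (-0.45)·90 + (-0.10)·120 + (+1.00)·250 + (-0.40)·40 = 181.500
  d_4 = (+0.00)·90 + (-0.15)·120 + (+0.00)·250 + (+1.00)·40 = 22.000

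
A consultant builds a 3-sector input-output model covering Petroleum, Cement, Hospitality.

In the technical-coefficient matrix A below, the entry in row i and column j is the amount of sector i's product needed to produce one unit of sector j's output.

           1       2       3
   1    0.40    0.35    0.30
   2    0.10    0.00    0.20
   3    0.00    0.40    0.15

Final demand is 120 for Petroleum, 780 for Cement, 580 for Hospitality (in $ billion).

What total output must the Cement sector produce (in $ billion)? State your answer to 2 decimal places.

I − A =
  [   0.60    -0.35    -0.30]
  [  -0.10     1.00    -0.20]
  [   0.00    -0.40     0.85]
Cofactors of I−A, C_ij = (−1)^(i+j)·(minor ij) (rows/columns in the sector order above):
  C_11 = (1.00)(0.85) − (-0.20)(-0.40) = 0.7700
  C_12 = −[(-0.10)(0.85) − (-0.20)(0.00)] = 0.0850
  C_13 = (-0.10)(-0.40) − (1.00)(0.00) = 0.0400
  C_21 = −[(-0.35)(0.85) − (-0.30)(-0.40)] = 0.4175
  C_22 = (0.60)(0.85) − (-0.30)(0.00) = 0.5100
  C_23 = −[(0.60)(-0.40) − (-0.35)(0.00)] = 0.2400
  C_31 = (-0.35)(-0.20) − (-0.30)(1.00) = 0.3700
  C_32 = −[(0.60)(-0.20) − (-0.30)(-0.10)] = 0.1500
  C_33 = (0.60)(1.00) − (-0.35)(-0.10) = 0.5650
det(I−A) = Σ_j (I−A)_1j·C_1j = (0.60)(0.7700) + (-0.35)(0.0850) + (-0.30)(0.0400) = 0.42025
adj(I−A) = Cᵀ =
  [ 0.7700   0.4175   0.3700]
  [ 0.0850   0.5100   0.1500]
  [ 0.0400   0.2400   0.5650]
(I − A)⁻¹ = adj(I−A) / det(I−A) ≈
  [   1.8322     0.9935     0.8804]
  [   0.2023     1.2136     0.3569]
  [   0.0952     0.5711     1.3444]
x = (I − A)⁻¹ d = adj(I−A)·d / det(I−A), with det(I−A) = 0.42025:
  x_1 = (0.7700·120 + 0.4175·780 + 0.3700·580) / 0.42025 = 632.65 / 0.42025 ≈ 1505.41
  x_2 = (0.0850·120 + 0.5100·780 + 0.1500·580) / 0.42025 = 495.00 / 0.42025 ≈ 1177.87
  x_3 = (0.0400·120 + 0.2400·780 + 0.5650·580) / 0.42025 = 519.70 / 0.42025 ≈ 1236.64

x_2 = 1177.87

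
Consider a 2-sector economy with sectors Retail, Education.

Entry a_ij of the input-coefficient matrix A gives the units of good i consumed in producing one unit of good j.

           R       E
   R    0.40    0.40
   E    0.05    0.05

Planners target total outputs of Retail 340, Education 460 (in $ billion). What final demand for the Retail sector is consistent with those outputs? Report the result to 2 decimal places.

d_R = 20.00

I − A =
  [   0.60    -0.40]
  [  -0.05     0.95]
d = (I − A) x:
  d_R = (+0.60)·340 + (-0.40)·460 = 20.00
  d_E = (-0.05)·340 + (+0.95)·460 = 420.00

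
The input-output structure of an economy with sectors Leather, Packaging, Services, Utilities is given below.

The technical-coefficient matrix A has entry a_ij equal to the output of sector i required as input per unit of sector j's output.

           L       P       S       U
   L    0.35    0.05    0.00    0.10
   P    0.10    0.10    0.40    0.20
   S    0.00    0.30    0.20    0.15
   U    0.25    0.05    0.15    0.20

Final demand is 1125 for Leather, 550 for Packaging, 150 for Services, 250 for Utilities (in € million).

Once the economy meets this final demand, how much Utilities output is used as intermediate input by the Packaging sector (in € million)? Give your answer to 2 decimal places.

I − A =
  [   0.65    -0.05     0.00    -0.10]
  [  -0.10     0.90    -0.40    -0.20]
  [   0.00    -0.30     0.80    -0.15]
  [  -0.25    -0.05    -0.15     0.80]
Compute the cofactors C_ij = (−1)^(i+j)·(3×3 minor ij) of I−A; the adjugate is their transpose:
adj(I−A) = Cᵀ =
  [ 0.439750   0.039375   0.033000   0.071000]
  [ 0.116750   0.381375   0.219000   0.151000]
  [ 0.073500   0.155250   0.432000   0.129000]
  [ 0.158500   0.065250   0.105000   0.386000]
det(I−A) = Σ_j (I−A)_1j·C_1j = (0.65)(0.439750) + (-0.05)(0.116750) + (0.00)(0.073500) + (-0.10)(0.158500) = 0.26415
(I − A)⁻¹ = adj(I−A) / det(I−A) ≈
  [   1.6648     0.1491     0.1249     0.2688]
  [   0.4420     1.4438     0.8291     0.5716]
  [   0.2783     0.5877     1.6354     0.4884]
  [   0.6000     0.2470     0.3975     1.4613]
First solve x = (I − A)⁻¹ d = adj(I−A)·d / det(I−A); in particular x_P = (0.116750·1125 + 0.381375·550 + 0.219000·150 + 0.151000·250) / 0.26415 = 411.70 / 0.26415 ≈ 1558.5841.
Intermediate flow from U to P: z_UP = a_UP · x_P = 0.05 × 411.70 / 0.26415 = 20.585 / 0.26415 ≈ 77.93.

z_UP = 77.93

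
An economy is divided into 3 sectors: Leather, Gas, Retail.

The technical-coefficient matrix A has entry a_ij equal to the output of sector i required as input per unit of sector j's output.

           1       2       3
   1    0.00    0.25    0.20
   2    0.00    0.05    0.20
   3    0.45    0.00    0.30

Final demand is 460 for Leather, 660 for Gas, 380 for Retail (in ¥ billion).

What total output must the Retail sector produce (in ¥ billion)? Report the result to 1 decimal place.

x_3 = 1134.5

I − A =
  [   1.00    -0.25    -0.20]
  [   0.00     0.95    -0.20]
  [  -0.45     0.00     0.70]
Cofactors of I−A, C_ij = (−1)^(i+j)·(minor ij) (rows/columns in the sector order above):
  C_11 = (0.95)(0.70) − (-0.20)(0.00) = 0.6650
  C_12 = −[(0.00)(0.70) − (-0.20)(-0.45)] = 0.0900
  C_13 = (0.00)(0.00) − (0.95)(-0.45) = 0.4275
  C_21 = −[(-0.25)(0.70) − (-0.20)(0.00)] = 0.1750
  C_22 = (1.00)(0.70) − (-0.20)(-0.45) = 0.6100
  C_23 = −[(1.00)(0.00) − (-0.25)(-0.45)] = 0.1125
  C_31 = (-0.25)(-0.20) − (-0.20)(0.95) = 0.2400
  C_32 = −[(1.00)(-0.20) − (-0.20)(0.00)] = 0.2000
  C_33 = (1.00)(0.95) − (-0.25)(0.00) = 0.9500
det(I−A) = Σ_j (I−A)_1j·C_1j = (1.00)(0.6650) + (-0.25)(0.0900) + (-0.20)(0.4275) = 0.5570
adj(I−A) = Cᵀ =
  [ 0.6650   0.1750   0.2400]
  [ 0.0900   0.6100   0.2000]
  [ 0.4275   0.1125   0.9500]
(I − A)⁻¹ = adj(I−A) / det(I−A) ≈
  [   1.1939     0.3142     0.4309]
  [   0.1616     1.0952     0.3591]
  [   0.7675     0.2020     1.7056]
x = (I − A)⁻¹ d = adj(I−A)·d / det(I−A), with det(I−A) = 0.5570:
  x_1 = (0.6650·460 + 0.1750·660 + 0.2400·380) / 0.5570 = 512.60 / 0.5570 ≈ 920.3
  x_2 = (0.0900·460 + 0.6100·660 + 0.2000·380) / 0.5570 = 520.00 / 0.5570 ≈ 933.6
  x_3 = (0.4275·460 + 0.1125·660 + 0.9500·380) / 0.5570 = 631.90 / 0.5570 ≈ 1134.5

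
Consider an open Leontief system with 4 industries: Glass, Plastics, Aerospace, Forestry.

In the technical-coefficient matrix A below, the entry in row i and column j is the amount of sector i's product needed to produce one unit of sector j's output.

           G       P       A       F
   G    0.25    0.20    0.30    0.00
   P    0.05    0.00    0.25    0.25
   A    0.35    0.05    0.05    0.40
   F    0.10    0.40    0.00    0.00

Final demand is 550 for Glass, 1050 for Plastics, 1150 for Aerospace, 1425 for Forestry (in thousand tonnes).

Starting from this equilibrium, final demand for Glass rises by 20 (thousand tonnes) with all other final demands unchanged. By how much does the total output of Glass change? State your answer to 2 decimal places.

Δx_G = 35.04

I − A =
  [   0.75    -0.20    -0.30     0.00]
  [  -0.05     1.00    -0.25    -0.25]
  [  -0.35    -0.05     0.95    -0.40]
  [  -0.10    -0.40     0.00     1.00]
Compute the cofactors C_ij = (−1)^(i+j)·(3×3 minor ij) of I−A; the adjugate is their transpose:
adj(I−A) = Cᵀ =
  [ 0.802500   0.253000   0.320000   0.191250]
  [ 0.168750   0.595500   0.210000   0.232875]
  [ 0.366750   0.235500   0.660000   0.322875]
  [ 0.147750   0.263500   0.116000   0.570375]
det(I−A) = Σ_j (I−A)_1j·C_1j = (0.75)(0.802500) + (-0.20)(0.168750) + (-0.30)(0.366750) + (0.00)(0.147750) = 0.4581
(I − A)⁻¹ = adj(I−A) / det(I−A) ≈
  [   1.7518     0.5523     0.6985     0.4175]
  [   0.3684     1.2999     0.4584     0.5083]
  [   0.8006     0.5141     1.4407     0.7048]
  [   0.3225     0.5752     0.2532     1.2451]
Δx = (I − A)⁻¹ Δd with Δd having +20 in the Glass component and 0 elsewhere.
So Δx_G = L_GG · (+20), where L_GG = adj(I−A)_GG / det(I−A) = 0.802500 / 0.4581.
Δx_G = 0.802500 × (+20) / 0.4581 = 16.05 / 0.4581 ≈ 35.04.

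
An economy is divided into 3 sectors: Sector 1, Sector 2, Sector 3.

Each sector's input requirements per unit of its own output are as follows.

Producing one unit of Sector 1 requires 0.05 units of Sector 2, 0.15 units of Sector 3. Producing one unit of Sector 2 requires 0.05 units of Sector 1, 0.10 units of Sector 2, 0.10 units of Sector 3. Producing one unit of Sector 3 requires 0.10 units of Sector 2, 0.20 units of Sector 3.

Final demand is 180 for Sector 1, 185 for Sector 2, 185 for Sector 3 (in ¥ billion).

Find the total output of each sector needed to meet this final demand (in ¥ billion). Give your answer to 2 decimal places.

x_1 = 192.47, x_2 = 249.42, x_3 = 298.52

I − A =
  [   1.00    -0.05     0.00]
  [  -0.05     0.90    -0.10]
  [  -0.15    -0.10     0.80]
Cofactors of I−A, C_ij = (−1)^(i+j)·(minor ij) (rows/columns in the sector order above):
  C_11 = (0.90)(0.80) − (-0.10)(-0.10) = 0.7100
  C_12 = −[(-0.05)(0.80) − (-0.10)(-0.15)] = 0.0550
  C_13 = (-0.05)(-0.10) − (0.90)(-0.15) = 0.1400
  C_21 = −[(-0.05)(0.80) − (0.00)(-0.10)] = 0.0400
  C_22 = (1.00)(0.80) − (0.00)(-0.15) = 0.8000
  C_23 = −[(1.00)(-0.10) − (-0.05)(-0.15)] = 0.1075
  C_31 = (-0.05)(-0.10) − (0.00)(0.90) = 0.0050
  C_32 = −[(1.00)(-0.10) − (0.00)(-0.05)] = 0.1000
  C_33 = (1.00)(0.90) − (-0.05)(-0.05) = 0.8975
det(I−A) = Σ_j (I−A)_1j·C_1j = (1.00)(0.7100) + (-0.05)(0.0550) + (0.00)(0.1400) = 0.70725
adj(I−A) = Cᵀ =
  [ 0.7100   0.0400   0.0050]
  [ 0.0550   0.8000   0.1000]
  [ 0.1400   0.1075   0.8975]
(I − A)⁻¹ = adj(I−A) / det(I−A) ≈
  [   1.0039     0.0566     0.0071]
  [   0.0778     1.1311     0.1414]
  [   0.1979     0.1520     1.2690]
x = (I − A)⁻¹ d = adj(I−A)·d / det(I−A), with det(I−A) = 0.70725:
  x_1 = (0.7100·180 + 0.0400·185 + 0.0050·185) / 0.70725 = 136.125 / 0.70725 ≈ 192.47
  x_2 = (0.0550·180 + 0.8000·185 + 0.1000·185) / 0.70725 = 176.40 / 0.70725 ≈ 249.42
  x_3 = (0.1400·180 + 0.1075·185 + 0.8975·185) / 0.70725 = 211.125 / 0.70725 ≈ 298.52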